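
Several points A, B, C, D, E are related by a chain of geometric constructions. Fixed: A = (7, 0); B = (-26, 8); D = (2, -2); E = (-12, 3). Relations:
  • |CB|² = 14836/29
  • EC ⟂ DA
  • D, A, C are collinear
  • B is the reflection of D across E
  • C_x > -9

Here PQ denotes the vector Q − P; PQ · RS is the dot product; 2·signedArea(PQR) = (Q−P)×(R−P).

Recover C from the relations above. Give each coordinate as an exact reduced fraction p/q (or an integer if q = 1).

1. C_x = -242/29  [D, A, C are collinear ∩ EC ⟂ DA]
2. C_y = -178/29  [D, A, C are collinear ∩ EC ⟂ DA]
   → C = (-242/29, -178/29)

C = (-242/29, -178/29)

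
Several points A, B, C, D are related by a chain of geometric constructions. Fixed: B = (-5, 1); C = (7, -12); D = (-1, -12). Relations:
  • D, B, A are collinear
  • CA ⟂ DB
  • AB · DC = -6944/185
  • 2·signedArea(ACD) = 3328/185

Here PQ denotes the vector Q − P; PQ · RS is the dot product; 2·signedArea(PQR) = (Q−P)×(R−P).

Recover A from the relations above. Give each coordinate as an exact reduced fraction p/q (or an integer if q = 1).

1. A_x = -57/185  [D, B, A are collinear ∩ CA ⟂ DB]
2. A_y = -2636/185  [D, B, A are collinear ∩ CA ⟂ DB]
   → A = (-57/185, -2636/185)

A = (-57/185, -2636/185)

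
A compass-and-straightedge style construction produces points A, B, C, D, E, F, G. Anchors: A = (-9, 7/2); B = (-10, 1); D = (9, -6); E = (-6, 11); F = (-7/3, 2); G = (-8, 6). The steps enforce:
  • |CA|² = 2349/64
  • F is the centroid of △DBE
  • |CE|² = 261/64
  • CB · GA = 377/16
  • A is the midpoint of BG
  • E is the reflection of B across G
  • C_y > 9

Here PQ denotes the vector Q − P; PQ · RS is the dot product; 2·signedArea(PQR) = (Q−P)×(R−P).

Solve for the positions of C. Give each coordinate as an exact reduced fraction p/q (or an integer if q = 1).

C = (-27/4, 73/8)

1. C_x = -27/4  [line 1·x + 5/2·y + -257/16 = 0 ∩ |CE|² = 261/64]
2. C_y = 73/8  [line 1·x + 5/2·y + -257/16 = 0 ∩ |CE|² = 261/64]
   → C = (-27/4, 73/8)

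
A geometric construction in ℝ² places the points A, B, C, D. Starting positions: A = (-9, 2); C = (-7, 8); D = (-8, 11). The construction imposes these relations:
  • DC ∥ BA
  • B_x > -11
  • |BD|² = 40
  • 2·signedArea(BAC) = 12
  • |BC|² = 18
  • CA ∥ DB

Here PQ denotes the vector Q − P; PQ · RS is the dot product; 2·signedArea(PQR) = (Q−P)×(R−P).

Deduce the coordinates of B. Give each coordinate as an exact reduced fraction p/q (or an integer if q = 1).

B = (-10, 5)

1. B_x = -10  [DC ∥ BA ∩ CA ∥ DB]
2. B_y = 5  [DC ∥ BA ∩ CA ∥ DB]
   → B = (-10, 5)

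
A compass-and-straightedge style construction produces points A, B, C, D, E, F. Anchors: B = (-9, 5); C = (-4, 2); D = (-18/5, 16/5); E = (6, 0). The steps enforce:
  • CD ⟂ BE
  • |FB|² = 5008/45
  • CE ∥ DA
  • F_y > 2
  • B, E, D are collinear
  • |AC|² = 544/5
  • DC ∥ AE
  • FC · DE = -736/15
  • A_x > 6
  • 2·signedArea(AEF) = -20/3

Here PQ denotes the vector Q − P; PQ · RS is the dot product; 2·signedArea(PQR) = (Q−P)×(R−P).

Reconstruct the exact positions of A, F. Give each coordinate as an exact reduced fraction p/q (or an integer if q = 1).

1. A_x = 32/5  [DC ∥ AE ∩ CE ∥ DA]
2. A_y = 6/5  [DC ∥ AE ∩ CE ∥ DA]
   → A = (32/5, 6/5)
3. F_x = 17/15  [line -48/5·x + 16/5·y + 64/15 = 0 ∩ |FB|² = 5008/45]
4. F_y = 31/15  [line -48/5·x + 16/5·y + 64/15 = 0 ∩ |FB|² = 5008/45]
   → F = (17/15, 31/15)

A = (32/5, 6/5)
F = (17/15, 31/15)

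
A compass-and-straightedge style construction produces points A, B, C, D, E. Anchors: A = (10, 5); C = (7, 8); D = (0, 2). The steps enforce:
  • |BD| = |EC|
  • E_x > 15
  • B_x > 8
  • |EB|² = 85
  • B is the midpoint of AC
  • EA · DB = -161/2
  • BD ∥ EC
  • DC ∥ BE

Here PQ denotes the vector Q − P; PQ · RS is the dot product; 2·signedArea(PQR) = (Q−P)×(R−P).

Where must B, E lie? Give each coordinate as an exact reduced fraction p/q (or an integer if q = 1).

1. B_x = 17/2  [B is the midpoint of AC]
2. B_y = 13/2  [B is the midpoint of AC]
   → B = (17/2, 13/2)
3. E_x = 31/2  [BD ∥ EC ∩ DC ∥ BE]
4. E_y = 25/2  [BD ∥ EC ∩ DC ∥ BE]
   → E = (31/2, 25/2)

B = (17/2, 13/2)
E = (31/2, 25/2)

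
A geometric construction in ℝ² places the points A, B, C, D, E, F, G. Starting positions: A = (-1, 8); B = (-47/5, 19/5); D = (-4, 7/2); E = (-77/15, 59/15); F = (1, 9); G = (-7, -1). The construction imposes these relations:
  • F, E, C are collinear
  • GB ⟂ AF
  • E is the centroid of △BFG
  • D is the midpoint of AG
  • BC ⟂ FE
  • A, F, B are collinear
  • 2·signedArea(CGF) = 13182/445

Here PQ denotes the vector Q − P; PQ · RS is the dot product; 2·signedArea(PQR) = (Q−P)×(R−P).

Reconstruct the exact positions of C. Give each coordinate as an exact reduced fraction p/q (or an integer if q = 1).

C = (-3442/445, 794/445)

1. C_x = -3442/445  [F, E, C are collinear ∩ BC ⟂ FE]
2. C_y = 794/445  [F, E, C are collinear ∩ BC ⟂ FE]
   → C = (-3442/445, 794/445)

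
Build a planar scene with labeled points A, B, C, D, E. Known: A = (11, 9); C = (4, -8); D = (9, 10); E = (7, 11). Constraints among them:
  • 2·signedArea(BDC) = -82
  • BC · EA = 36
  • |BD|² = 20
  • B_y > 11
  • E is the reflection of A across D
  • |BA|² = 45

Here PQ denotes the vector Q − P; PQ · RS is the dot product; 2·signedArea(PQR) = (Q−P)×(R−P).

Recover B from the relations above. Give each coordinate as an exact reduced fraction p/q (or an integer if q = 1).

B = (5, 12)

1. B_x = 5  [2·signedArea(BDC) = -82 ∩ BC · EA = 36]
2. B_y = 12  [2·signedArea(BDC) = -82 ∩ BC · EA = 36]
   → B = (5, 12)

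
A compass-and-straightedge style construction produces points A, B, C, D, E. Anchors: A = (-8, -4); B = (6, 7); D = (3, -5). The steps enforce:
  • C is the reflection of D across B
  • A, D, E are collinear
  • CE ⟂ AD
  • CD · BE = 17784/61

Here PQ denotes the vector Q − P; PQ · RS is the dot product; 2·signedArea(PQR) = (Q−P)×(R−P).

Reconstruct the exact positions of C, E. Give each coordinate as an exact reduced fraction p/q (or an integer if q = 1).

C = (9, 19)
E = (414/61, -326/61)

1. C_x = 9  [C is the reflection of D across B]
2. C_y = 19  [C is the reflection of D across B]
   → C = (9, 19)
3. E_x = 414/61  [A, D, E are collinear ∩ CE ⟂ AD]
4. E_y = -326/61  [A, D, E are collinear ∩ CE ⟂ AD]
   → E = (414/61, -326/61)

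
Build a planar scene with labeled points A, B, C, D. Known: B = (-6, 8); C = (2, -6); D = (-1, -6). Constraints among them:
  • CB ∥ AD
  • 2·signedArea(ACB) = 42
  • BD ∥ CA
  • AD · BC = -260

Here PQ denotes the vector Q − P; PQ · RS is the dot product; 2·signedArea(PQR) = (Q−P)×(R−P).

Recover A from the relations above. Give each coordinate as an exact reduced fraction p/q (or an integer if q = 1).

1. A_x = 7  [CB ∥ AD ∩ BD ∥ CA]
2. A_y = -20  [CB ∥ AD ∩ BD ∥ CA]
   → A = (7, -20)

A = (7, -20)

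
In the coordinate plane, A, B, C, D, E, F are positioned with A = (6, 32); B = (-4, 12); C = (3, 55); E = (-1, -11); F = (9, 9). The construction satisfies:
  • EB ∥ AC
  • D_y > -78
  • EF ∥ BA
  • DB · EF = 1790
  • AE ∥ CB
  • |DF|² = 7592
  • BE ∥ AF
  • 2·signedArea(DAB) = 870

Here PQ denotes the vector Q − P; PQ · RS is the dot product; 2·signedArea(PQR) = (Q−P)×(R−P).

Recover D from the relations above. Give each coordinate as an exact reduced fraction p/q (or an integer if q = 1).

1. D_x = -5  [DB · EF = 1790 ∩ 2·signedArea(DAB) = 870]
2. D_y = -77  [DB · EF = 1790 ∩ 2·signedArea(DAB) = 870]
   → D = (-5, -77)

D = (-5, -77)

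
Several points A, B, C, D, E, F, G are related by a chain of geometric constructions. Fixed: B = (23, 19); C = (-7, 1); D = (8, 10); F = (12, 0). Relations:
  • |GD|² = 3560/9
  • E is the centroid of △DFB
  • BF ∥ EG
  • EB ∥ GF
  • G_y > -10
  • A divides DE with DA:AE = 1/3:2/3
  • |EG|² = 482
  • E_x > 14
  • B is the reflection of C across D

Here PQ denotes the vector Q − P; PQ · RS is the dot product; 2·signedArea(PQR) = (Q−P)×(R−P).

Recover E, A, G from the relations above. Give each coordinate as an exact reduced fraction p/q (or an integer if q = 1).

A = (91/9, 89/9)
E = (43/3, 29/3)
G = (10/3, -28/3)

1. E_x = 43/3  [E is the centroid of △DFB]
2. E_y = 29/3  [E is the centroid of △DFB]
   → E = (43/3, 29/3)
3. A_x = 91/9  [A divides DE with DA:AE = 1/3:2/3]
4. A_y = 89/9  [A divides DE with DA:AE = 1/3:2/3]
   → A = (91/9, 89/9)
5. G_x = 10/3  [EB ∥ GF ∩ BF ∥ EG]
6. G_y = -28/3  [EB ∥ GF ∩ BF ∥ EG]
   → G = (10/3, -28/3)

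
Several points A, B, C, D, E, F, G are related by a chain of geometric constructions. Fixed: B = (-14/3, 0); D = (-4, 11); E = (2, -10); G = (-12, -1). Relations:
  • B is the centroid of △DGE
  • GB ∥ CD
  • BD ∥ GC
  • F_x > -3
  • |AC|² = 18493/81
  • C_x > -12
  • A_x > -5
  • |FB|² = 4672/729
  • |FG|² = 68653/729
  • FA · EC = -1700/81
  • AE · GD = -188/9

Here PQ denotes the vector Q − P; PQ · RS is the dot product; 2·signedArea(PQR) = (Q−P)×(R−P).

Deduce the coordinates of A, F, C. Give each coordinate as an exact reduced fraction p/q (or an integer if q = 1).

A = (-44/9, -11/3)
C = (-34/3, 10)
F = (-62/27, -8/9)

1. C_x = -34/3  [GB ∥ CD ∩ BD ∥ GC]
2. C_y = 10  [GB ∥ CD ∩ BD ∥ GC]
   → C = (-34/3, 10)
3. A_x = -44/9  [line -8·x + -12·y + -748/9 = 0 ∩ |AC|² = 18493/81]
4. A_y = -11/3  [line -8·x + -12·y + -748/9 = 0 ∩ |AC|² = 18493/81]
   → A = (-44/9, -11/3)
5. F_x = -62/27  [line 40/3·x + -20·y + 1040/81 = 0 ∩ |FB|² = 4672/729]
6. F_y = -8/9  [line 40/3·x + -20·y + 1040/81 = 0 ∩ |FB|² = 4672/729]
   → F = (-62/27, -8/9)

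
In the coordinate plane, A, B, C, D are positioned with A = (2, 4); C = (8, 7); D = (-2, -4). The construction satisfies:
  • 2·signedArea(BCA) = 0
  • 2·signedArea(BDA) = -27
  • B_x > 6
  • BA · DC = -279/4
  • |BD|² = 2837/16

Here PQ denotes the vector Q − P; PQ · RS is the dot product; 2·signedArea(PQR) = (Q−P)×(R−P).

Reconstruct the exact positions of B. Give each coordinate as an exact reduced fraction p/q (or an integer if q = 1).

B = (13/2, 25/4)

1. B_x = 13/2  [2·signedArea(BCA) = 0 ∩ BA · DC = -279/4]
2. B_y = 25/4  [2·signedArea(BCA) = 0 ∩ BA · DC = -279/4]
   → B = (13/2, 25/4)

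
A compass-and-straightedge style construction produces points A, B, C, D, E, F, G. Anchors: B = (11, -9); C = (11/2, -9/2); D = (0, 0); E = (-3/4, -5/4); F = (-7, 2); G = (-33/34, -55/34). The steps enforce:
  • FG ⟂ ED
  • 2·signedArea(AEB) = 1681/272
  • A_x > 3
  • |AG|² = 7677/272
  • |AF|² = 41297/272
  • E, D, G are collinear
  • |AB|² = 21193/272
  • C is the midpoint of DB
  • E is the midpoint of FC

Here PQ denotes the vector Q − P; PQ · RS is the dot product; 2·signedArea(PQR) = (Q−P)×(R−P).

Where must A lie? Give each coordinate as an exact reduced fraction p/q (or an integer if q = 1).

1. A_x = 66/17  [line 31/4·x + 47/4·y + 3895/272 = 0 ∩ |AG|² = 7677/272]
2. A_y = -257/68  [line 31/4·x + 47/4·y + 3895/272 = 0 ∩ |AG|² = 7677/272]
   → A = (66/17, -257/68)

A = (66/17, -257/68)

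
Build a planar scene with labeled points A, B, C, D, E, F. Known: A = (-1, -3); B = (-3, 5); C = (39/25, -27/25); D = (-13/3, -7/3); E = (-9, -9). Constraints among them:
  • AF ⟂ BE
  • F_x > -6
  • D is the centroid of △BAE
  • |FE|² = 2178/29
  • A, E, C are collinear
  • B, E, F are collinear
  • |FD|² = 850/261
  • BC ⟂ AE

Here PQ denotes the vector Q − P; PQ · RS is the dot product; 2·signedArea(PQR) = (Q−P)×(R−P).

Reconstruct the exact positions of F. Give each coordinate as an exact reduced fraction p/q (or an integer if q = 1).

1. F_x = -162/29  [B, E, F are collinear ∩ AF ⟂ BE]
2. F_y = -30/29  [B, E, F are collinear ∩ AF ⟂ BE]
   → F = (-162/29, -30/29)

F = (-162/29, -30/29)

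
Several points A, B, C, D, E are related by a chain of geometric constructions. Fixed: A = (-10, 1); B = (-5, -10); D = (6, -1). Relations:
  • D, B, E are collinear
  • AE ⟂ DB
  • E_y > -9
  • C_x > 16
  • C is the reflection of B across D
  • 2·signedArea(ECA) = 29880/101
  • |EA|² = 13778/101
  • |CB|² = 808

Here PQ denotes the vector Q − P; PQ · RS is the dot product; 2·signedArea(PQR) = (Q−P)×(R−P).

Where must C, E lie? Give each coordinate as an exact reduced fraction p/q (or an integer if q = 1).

C = (17, 8)
E = (-263/101, -812/101)

1. C_x = 17  [C is the reflection of B across D]
2. C_y = 8  [C is the reflection of B across D]
   → C = (17, 8)
3. E_x = -263/101  [D, B, E are collinear ∩ AE ⟂ DB]
4. E_y = -812/101  [D, B, E are collinear ∩ AE ⟂ DB]
   → E = (-263/101, -812/101)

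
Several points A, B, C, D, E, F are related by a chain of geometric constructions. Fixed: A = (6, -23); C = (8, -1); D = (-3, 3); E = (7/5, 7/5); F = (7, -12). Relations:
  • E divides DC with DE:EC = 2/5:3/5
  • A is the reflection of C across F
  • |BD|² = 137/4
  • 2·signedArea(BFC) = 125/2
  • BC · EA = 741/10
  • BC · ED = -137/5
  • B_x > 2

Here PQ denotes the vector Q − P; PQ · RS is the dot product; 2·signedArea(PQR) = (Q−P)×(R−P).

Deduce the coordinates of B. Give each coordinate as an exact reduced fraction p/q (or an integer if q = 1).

1. B_x = 5/2  [BC · EA = 741/10 ∩ 2·signedArea(BFC) = 125/2]
2. B_y = 1  [BC · EA = 741/10 ∩ 2·signedArea(BFC) = 125/2]
   → B = (5/2, 1)

B = (5/2, 1)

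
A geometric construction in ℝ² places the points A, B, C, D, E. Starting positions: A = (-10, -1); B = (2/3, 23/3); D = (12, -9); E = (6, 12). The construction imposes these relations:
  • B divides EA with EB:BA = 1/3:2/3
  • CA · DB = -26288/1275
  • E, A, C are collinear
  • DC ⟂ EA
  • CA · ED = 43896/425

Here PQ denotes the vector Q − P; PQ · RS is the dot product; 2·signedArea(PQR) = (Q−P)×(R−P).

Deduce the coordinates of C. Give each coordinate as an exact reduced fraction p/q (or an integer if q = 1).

C = (-282/425, 2799/425)

1. C_x = -282/425  [E, A, C are collinear ∩ DC ⟂ EA]
2. C_y = 2799/425  [E, A, C are collinear ∩ DC ⟂ EA]
   → C = (-282/425, 2799/425)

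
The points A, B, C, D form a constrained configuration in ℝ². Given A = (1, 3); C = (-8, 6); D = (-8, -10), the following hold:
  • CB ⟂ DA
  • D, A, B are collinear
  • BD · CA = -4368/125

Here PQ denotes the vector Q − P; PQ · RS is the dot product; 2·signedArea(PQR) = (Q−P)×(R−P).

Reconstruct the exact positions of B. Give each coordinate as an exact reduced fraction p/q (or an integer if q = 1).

1. B_x = -64/125  [D, A, B are collinear ∩ CB ⟂ DA]
2. B_y = 102/125  [D, A, B are collinear ∩ CB ⟂ DA]
   → B = (-64/125, 102/125)

B = (-64/125, 102/125)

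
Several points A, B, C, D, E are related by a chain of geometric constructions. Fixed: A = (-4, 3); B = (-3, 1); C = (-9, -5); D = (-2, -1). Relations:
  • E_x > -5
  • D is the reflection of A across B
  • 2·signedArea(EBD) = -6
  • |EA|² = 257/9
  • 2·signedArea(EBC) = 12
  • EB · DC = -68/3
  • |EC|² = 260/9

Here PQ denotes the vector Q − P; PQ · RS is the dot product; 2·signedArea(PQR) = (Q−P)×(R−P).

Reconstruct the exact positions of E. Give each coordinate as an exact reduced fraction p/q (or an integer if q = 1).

1. E_x = -13/3  [2·signedArea(EBC) = 12 ∩ EB · DC = -68/3]
2. E_y = -7/3  [2·signedArea(EBC) = 12 ∩ EB · DC = -68/3]
   → E = (-13/3, -7/3)

E = (-13/3, -7/3)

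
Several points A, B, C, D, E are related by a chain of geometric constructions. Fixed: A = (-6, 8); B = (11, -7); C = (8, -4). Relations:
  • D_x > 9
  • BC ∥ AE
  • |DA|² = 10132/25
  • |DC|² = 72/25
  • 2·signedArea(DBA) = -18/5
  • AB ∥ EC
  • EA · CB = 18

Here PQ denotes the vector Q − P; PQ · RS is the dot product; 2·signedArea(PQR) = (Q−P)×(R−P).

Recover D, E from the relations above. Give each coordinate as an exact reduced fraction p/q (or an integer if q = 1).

D = (46/5, -26/5)
E = (-9, 11)

1. D_x = 46/5  [line -15·x + -17·y + 248/5 = 0 ∩ |DA|² = 10132/25]
2. D_y = -26/5  [line -15·x + -17·y + 248/5 = 0 ∩ |DA|² = 10132/25]
   → D = (46/5, -26/5)
3. E_x = -9  [AB ∥ EC ∩ BC ∥ AE]
4. E_y = 11  [AB ∥ EC ∩ BC ∥ AE]
   → E = (-9, 11)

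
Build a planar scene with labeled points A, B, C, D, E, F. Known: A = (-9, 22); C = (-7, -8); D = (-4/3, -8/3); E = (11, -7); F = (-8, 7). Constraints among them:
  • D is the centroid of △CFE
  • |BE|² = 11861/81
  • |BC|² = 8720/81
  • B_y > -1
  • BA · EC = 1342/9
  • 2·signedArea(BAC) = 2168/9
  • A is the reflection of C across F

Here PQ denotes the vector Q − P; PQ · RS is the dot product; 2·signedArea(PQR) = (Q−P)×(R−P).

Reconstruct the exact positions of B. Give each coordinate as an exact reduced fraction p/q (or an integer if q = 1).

1. B_x = 5/9  [BA · EC = 1342/9 ∩ 2·signedArea(BAC) = 2168/9]
2. B_y = -8/9  [BA · EC = 1342/9 ∩ 2·signedArea(BAC) = 2168/9]
   → B = (5/9, -8/9)

B = (5/9, -8/9)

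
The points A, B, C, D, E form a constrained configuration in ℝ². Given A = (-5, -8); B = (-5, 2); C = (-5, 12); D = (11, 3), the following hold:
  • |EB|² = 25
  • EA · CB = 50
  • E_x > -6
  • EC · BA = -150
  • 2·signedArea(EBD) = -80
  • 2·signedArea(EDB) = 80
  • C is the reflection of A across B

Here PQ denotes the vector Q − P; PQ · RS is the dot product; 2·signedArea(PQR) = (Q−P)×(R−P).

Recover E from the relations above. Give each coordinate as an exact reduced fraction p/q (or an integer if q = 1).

1. E_x = -5  [2·signedArea(EBD) = -80 ∩ EA · CB = 50]
2. E_y = -3  [2·signedArea(EBD) = -80 ∩ EA · CB = 50]
   → E = (-5, -3)

E = (-5, -3)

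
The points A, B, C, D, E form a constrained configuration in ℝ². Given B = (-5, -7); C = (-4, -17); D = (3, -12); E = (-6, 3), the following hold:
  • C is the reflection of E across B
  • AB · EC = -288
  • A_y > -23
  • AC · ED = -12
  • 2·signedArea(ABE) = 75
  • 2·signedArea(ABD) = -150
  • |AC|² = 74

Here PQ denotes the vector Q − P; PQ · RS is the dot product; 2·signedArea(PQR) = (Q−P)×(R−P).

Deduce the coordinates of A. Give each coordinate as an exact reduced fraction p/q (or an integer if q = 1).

A = (-11, -22)

1. A_x = -11  [2·signedArea(ABE) = 75 ∩ 2·signedArea(ABD) = -150]
2. A_y = -22  [2·signedArea(ABE) = 75 ∩ 2·signedArea(ABD) = -150]
   → A = (-11, -22)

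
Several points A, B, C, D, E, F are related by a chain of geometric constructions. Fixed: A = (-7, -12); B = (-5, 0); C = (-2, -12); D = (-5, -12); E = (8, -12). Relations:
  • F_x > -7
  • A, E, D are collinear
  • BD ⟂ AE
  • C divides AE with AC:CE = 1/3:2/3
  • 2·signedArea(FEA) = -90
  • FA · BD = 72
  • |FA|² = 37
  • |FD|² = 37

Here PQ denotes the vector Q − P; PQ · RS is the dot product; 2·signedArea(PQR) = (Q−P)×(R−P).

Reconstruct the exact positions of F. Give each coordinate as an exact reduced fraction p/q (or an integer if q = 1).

1. F_y = -6  [2·signedArea(FEA) = -90]
2. F_x = -6  [|FA|² = 37]
   → F = (-6, -6)

F = (-6, -6)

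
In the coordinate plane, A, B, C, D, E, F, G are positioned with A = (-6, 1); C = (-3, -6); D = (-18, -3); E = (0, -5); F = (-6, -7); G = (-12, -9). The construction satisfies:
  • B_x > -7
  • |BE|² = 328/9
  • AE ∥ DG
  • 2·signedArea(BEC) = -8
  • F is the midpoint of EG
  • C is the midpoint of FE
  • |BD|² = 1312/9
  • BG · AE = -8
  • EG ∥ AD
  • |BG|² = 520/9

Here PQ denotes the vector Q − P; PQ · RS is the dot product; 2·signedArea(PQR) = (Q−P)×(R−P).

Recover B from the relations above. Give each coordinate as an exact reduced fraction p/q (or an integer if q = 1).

B = (-6, -13/3)

1. B_x = -6  [BG · AE = -8 ∩ 2·signedArea(BEC) = -8]
2. B_y = -13/3  [BG · AE = -8 ∩ 2·signedArea(BEC) = -8]
   → B = (-6, -13/3)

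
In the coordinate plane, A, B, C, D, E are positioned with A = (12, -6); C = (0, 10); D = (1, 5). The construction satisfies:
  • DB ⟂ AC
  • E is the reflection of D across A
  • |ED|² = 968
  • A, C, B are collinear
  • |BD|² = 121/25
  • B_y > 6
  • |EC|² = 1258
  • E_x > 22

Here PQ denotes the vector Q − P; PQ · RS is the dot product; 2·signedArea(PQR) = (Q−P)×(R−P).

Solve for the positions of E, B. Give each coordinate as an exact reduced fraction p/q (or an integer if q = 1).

B = (69/25, 158/25)
E = (23, -17)

1. E_x = 23  [E is the reflection of D across A]
2. E_y = -17  [E is the reflection of D across A]
   → E = (23, -17)
3. B_x = 69/25  [A, C, B are collinear ∩ DB ⟂ AC]
4. B_y = 158/25  [A, C, B are collinear ∩ DB ⟂ AC]
   → B = (69/25, 158/25)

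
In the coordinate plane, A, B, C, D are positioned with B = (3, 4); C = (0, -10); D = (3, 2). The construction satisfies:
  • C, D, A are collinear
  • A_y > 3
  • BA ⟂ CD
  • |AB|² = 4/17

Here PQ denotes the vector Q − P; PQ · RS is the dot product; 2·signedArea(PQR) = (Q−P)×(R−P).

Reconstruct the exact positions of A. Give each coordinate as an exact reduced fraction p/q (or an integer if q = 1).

1. A_x = 59/17  [C, D, A are collinear ∩ BA ⟂ CD]
2. A_y = 66/17  [C, D, A are collinear ∩ BA ⟂ CD]
   → A = (59/17, 66/17)

A = (59/17, 66/17)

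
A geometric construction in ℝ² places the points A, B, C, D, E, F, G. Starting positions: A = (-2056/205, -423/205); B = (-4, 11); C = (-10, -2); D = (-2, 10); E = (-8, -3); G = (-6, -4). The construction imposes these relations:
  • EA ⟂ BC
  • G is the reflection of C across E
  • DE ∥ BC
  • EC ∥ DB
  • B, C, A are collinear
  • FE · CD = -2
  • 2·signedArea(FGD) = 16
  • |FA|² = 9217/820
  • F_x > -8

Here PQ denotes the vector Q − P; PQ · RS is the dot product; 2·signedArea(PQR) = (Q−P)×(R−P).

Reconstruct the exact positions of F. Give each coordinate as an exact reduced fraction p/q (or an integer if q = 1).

F = (-7, -7/2)

1. F_x = -7  [2·signedArea(FGD) = 16 ∩ FE · CD = -2]
2. F_y = -7/2  [2·signedArea(FGD) = 16 ∩ FE · CD = -2]
   → F = (-7, -7/2)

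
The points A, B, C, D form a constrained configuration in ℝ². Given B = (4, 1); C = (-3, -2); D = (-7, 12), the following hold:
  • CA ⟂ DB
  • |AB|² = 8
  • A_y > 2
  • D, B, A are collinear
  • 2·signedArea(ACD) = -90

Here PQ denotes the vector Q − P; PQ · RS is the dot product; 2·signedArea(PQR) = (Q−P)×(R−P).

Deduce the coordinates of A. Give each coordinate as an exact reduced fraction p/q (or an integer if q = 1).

A = (2, 3)

1. A_x = 2  [D, B, A are collinear ∩ CA ⟂ DB]
2. A_y = 3  [D, B, A are collinear ∩ CA ⟂ DB]
   → A = (2, 3)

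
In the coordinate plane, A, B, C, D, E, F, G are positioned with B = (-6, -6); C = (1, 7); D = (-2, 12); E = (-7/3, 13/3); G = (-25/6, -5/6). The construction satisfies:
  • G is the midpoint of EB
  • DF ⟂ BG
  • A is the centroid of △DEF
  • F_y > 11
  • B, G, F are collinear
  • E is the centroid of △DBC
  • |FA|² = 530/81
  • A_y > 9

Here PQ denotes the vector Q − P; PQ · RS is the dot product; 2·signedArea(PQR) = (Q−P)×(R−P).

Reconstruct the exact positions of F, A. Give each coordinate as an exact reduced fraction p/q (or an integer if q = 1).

1. F_x = 65/541  [B, G, F are collinear ∩ DF ⟂ BG]
2. F_y = 6085/541  [B, G, F are collinear ∩ DF ⟂ BG]
   → F = (65/541, 6085/541)
3. A_x = -6838/4869  [A is the centroid of △DEF]
4. A_y = 44764/4869  [A is the centroid of △DEF]
   → A = (-6838/4869, 44764/4869)

A = (-6838/4869, 44764/4869)
F = (65/541, 6085/541)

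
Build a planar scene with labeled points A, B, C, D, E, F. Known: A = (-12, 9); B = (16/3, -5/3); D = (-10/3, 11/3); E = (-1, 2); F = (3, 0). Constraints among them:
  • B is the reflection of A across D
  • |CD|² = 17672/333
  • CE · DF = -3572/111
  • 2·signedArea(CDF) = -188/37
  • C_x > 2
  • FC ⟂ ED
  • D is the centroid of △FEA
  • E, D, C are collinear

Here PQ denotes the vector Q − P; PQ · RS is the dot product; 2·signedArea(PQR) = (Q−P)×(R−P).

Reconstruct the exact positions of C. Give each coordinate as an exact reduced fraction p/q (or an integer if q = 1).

C = (96/37, -21/37)

1. C_x = 96/37  [E, D, C are collinear ∩ FC ⟂ ED]
2. C_y = -21/37  [E, D, C are collinear ∩ FC ⟂ ED]
   → C = (96/37, -21/37)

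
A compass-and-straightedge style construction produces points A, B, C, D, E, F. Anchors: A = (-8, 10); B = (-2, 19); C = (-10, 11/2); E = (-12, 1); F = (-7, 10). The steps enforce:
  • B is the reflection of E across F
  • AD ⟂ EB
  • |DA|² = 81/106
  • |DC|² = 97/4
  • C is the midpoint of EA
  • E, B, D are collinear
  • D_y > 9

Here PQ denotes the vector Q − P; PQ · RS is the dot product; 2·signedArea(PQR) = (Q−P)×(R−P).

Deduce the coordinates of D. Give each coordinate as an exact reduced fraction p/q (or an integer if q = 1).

1. D_x = -767/106  [E, B, D are collinear ∩ AD ⟂ EB]
2. D_y = 1015/106  [E, B, D are collinear ∩ AD ⟂ EB]
   → D = (-767/106, 1015/106)

D = (-767/106, 1015/106)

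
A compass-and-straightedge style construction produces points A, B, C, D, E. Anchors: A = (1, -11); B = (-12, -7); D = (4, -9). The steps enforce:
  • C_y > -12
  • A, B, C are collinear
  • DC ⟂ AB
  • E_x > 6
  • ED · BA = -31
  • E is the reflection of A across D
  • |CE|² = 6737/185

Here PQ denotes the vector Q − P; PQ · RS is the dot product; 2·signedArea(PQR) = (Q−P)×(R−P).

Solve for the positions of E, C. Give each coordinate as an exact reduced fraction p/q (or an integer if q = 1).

C = (588/185, -2159/185)
E = (7, -7)

1. E_x = 7  [E is the reflection of A across D]
2. E_y = -7  [E is the reflection of A across D]
   → E = (7, -7)
3. C_x = 588/185  [A, B, C are collinear ∩ DC ⟂ AB]
4. C_y = -2159/185  [A, B, C are collinear ∩ DC ⟂ AB]
   → C = (588/185, -2159/185)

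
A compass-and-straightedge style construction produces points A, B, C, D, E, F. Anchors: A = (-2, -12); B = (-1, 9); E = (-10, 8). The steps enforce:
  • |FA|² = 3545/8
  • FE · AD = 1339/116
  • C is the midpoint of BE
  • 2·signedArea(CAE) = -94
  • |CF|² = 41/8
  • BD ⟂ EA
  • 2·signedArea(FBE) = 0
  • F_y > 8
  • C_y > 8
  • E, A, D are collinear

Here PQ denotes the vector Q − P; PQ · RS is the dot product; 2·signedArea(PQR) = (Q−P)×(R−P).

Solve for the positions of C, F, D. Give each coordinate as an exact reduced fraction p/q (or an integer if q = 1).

1. C_x = -11/2  [C is the midpoint of BE]
2. C_y = 17/2  [C is the midpoint of BE]
   → C = (-11/2, 17/2)
3. D_x = -264/29  [E, A, D are collinear ∩ BD ⟂ EA]
4. D_y = 167/29  [E, A, D are collinear ∩ BD ⟂ EA]
   → D = (-264/29, 167/29)
5. F_x = -31/4  [2·signedArea(FBE) = 0 ∩ FE · AD = 1339/116]
6. F_y = 33/4  [2·signedArea(FBE) = 0 ∩ FE · AD = 1339/116]
   → F = (-31/4, 33/4)

C = (-11/2, 17/2)
D = (-264/29, 167/29)
F = (-31/4, 33/4)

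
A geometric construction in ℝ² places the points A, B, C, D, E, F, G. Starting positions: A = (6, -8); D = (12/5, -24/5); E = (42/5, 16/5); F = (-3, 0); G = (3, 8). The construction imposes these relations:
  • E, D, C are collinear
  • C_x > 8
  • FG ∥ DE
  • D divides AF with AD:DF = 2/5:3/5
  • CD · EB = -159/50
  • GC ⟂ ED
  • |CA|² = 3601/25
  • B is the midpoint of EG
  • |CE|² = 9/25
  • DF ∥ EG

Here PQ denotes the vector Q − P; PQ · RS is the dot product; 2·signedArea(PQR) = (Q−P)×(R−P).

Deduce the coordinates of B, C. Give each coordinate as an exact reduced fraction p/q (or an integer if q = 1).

B = (57/10, 28/5)
C = (219/25, 92/25)

1. B_x = 57/10  [B is the midpoint of EG]
2. B_y = 28/5  [B is the midpoint of EG]
   → B = (57/10, 28/5)
3. C_x = 219/25  [E, D, C are collinear ∩ GC ⟂ ED]
4. C_y = 92/25  [E, D, C are collinear ∩ GC ⟂ ED]
   → C = (219/25, 92/25)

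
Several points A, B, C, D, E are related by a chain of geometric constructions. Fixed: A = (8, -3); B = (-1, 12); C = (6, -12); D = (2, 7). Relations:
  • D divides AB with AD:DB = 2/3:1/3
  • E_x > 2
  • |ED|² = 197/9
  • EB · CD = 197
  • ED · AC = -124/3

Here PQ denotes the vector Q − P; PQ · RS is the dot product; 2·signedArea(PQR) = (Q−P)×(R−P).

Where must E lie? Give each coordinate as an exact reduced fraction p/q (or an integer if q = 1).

1. E_x = 7/3  [ED · AC = -124/3 ∩ EB · CD = 197]
2. E_y = 7/3  [ED · AC = -124/3 ∩ EB · CD = 197]
   → E = (7/3, 7/3)

E = (7/3, 7/3)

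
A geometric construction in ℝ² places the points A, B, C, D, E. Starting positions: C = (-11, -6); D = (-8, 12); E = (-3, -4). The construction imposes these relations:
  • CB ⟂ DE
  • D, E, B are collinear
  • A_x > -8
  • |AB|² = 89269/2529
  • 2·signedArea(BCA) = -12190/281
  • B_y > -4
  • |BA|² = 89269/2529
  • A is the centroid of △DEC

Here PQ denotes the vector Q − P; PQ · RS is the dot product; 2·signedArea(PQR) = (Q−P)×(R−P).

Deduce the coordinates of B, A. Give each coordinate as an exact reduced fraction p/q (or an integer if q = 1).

1. B_x = -883/281  [D, E, B are collinear ∩ CB ⟂ DE]
2. B_y = -996/281  [D, E, B are collinear ∩ CB ⟂ DE]
   → B = (-883/281, -996/281)
3. A_x = -22/3  [A is the centroid of △DEC]
4. A_y = 2/3  [A is the centroid of △DEC]
   → A = (-22/3, 2/3)

A = (-22/3, 2/3)
B = (-883/281, -996/281)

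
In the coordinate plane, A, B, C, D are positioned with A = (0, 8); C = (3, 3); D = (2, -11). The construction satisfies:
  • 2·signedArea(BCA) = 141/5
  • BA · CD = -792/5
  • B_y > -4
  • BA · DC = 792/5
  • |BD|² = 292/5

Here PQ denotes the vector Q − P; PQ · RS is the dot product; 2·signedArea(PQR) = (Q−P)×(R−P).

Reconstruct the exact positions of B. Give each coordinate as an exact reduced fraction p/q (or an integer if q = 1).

1. B_x = 6/5  [BA · DC = 792/5 ∩ 2·signedArea(BCA) = 141/5]
2. B_y = -17/5  [BA · DC = 792/5 ∩ 2·signedArea(BCA) = 141/5]
   → B = (6/5, -17/5)

B = (6/5, -17/5)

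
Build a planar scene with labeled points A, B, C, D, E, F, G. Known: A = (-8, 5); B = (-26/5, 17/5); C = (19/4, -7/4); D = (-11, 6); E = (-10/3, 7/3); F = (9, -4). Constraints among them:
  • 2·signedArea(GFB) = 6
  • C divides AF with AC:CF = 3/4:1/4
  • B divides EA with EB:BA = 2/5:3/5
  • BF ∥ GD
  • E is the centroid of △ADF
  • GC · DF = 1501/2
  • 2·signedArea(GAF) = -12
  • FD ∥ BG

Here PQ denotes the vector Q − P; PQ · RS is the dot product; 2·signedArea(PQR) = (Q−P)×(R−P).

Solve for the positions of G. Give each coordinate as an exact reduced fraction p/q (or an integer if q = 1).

1. G_x = -126/5  [BF ∥ GD ∩ FD ∥ BG]
2. G_y = 67/5  [BF ∥ GD ∩ FD ∥ BG]
   → G = (-126/5, 67/5)

G = (-126/5, 67/5)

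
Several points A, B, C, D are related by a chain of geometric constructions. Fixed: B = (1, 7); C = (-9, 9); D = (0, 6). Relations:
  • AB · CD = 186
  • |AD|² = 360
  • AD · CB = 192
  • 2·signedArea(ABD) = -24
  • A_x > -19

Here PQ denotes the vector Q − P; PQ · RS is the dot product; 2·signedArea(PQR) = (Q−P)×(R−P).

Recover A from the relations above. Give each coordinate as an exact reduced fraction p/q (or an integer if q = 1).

1. A_x = -18  [2·signedArea(ABD) = -24 ∩ AB · CD = 186]
2. A_y = 12  [2·signedArea(ABD) = -24 ∩ AB · CD = 186]
   → A = (-18, 12)

A = (-18, 12)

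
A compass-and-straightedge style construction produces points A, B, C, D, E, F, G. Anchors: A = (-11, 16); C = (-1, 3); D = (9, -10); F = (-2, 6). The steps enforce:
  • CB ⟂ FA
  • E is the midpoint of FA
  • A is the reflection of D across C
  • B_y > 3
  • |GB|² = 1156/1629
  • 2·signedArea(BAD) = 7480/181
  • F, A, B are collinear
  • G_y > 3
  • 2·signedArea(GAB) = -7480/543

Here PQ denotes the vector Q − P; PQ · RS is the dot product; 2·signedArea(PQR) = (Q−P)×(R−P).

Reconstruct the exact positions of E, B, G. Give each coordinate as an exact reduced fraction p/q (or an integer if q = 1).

B = (-11/181, 696/181)
E = (-13/2, 11)
G = (-373/543, 594/181)

1. E_x = -13/2  [E is the midpoint of FA]
2. E_y = 11  [E is the midpoint of FA]
   → E = (-13/2, 11)
3. B_x = -11/181  [F, A, B are collinear ∩ CB ⟂ FA]
4. B_y = 696/181  [F, A, B are collinear ∩ CB ⟂ FA]
   → B = (-11/181, 696/181)
5. G_x = -373/543  [line 2200/181·x + 1980/181·y + -14960/543 = 0 ∩ |GB|² = 1156/1629]
6. G_y = 594/181  [line 2200/181·x + 1980/181·y + -14960/543 = 0 ∩ |GB|² = 1156/1629]
   → G = (-373/543, 594/181)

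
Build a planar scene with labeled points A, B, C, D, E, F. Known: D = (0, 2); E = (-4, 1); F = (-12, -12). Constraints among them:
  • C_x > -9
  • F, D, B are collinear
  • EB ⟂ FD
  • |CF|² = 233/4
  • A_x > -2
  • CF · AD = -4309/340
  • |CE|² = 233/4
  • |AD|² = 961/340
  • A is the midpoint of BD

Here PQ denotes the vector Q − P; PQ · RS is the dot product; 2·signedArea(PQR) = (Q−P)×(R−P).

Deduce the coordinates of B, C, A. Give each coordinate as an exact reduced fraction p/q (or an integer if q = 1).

A = (-93/85, 123/170)
B = (-186/85, -47/85)
C = (-8, -11/2)

1. B_x = -186/85  [F, D, B are collinear ∩ EB ⟂ FD]
2. B_y = -47/85  [F, D, B are collinear ∩ EB ⟂ FD]
   → B = (-186/85, -47/85)
3. A_x = -93/85  [A is the midpoint of BD]
4. A_y = 123/170  [A is the midpoint of BD]
   → A = (-93/85, 123/170)
5. C_x = -8  [line -93/85·x + -217/170·y + -5363/340 = 0 ∩ |CE|² = 233/4]
6. C_y = -11/2  [line -93/85·x + -217/170·y + -5363/340 = 0 ∩ |CE|² = 233/4]
   → C = (-8, -11/2)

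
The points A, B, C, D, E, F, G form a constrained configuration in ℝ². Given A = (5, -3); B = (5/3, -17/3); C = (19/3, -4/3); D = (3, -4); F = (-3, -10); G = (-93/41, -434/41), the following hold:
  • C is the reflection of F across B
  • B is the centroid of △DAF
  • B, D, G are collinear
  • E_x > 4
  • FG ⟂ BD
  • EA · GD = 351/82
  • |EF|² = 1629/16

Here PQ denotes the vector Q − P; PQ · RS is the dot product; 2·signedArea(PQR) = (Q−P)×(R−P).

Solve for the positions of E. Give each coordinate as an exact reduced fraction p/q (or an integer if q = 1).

E = (9/2, -13/4)

1. E_x = 9/2  [line -216/41·x + -270/41·y + 189/82 = 0 ∩ |EF|² = 1629/16]
2. E_y = -13/4  [line -216/41·x + -270/41·y + 189/82 = 0 ∩ |EF|² = 1629/16]
   → E = (9/2, -13/4)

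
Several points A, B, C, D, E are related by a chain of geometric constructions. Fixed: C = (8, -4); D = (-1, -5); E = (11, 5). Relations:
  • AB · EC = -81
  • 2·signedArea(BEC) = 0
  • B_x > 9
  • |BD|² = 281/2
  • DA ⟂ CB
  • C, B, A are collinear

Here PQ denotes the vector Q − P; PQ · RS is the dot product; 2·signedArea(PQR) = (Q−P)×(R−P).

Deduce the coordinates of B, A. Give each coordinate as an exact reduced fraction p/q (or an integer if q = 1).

A = (34/5, -38/5)
B = (19/2, 1/2)

1. B_x = 19/2  [line 9·x + -3·y + -84 = 0 ∩ |BD|² = 281/2]
2. B_y = 1/2  [line 9·x + -3·y + -84 = 0 ∩ |BD|² = 281/2]
   → B = (19/2, 1/2)
3. A_x = 34/5  [C, B, A are collinear ∩ DA ⟂ CB]
4. A_y = -38/5  [C, B, A are collinear ∩ DA ⟂ CB]
   → A = (34/5, -38/5)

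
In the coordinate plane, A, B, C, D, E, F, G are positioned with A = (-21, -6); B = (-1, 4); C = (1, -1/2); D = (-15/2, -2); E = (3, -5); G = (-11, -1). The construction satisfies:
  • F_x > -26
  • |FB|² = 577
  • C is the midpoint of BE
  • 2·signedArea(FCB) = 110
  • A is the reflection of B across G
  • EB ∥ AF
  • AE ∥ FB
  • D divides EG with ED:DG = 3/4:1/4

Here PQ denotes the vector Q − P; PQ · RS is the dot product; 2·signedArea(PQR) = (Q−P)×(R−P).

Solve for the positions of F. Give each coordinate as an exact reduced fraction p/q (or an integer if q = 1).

F = (-25, 3)

1. F_x = -25  [AE ∥ FB ∩ EB ∥ AF]
2. F_y = 3  [AE ∥ FB ∩ EB ∥ AF]
   → F = (-25, 3)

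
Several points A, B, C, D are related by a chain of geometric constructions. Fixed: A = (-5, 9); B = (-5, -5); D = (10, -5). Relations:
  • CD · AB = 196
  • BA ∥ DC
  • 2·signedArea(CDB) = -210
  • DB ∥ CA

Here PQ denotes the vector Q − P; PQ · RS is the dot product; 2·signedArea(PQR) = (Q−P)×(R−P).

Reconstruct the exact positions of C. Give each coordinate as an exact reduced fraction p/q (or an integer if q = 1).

C = (10, 9)

1. C_x = 10  [DB ∥ CA ∩ BA ∥ DC]
2. C_y = 9  [DB ∥ CA ∩ BA ∥ DC]
   → C = (10, 9)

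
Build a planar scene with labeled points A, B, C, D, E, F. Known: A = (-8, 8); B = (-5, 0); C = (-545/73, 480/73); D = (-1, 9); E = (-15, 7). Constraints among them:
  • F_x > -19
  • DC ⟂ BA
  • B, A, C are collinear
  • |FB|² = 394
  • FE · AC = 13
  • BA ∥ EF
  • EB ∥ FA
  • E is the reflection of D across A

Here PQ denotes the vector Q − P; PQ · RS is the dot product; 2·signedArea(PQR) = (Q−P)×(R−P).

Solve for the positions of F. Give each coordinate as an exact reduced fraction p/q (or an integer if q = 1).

F = (-18, 15)

1. F_x = -18  [EB ∥ FA ∩ BA ∥ EF]
2. F_y = 15  [EB ∥ FA ∩ BA ∥ EF]
   → F = (-18, 15)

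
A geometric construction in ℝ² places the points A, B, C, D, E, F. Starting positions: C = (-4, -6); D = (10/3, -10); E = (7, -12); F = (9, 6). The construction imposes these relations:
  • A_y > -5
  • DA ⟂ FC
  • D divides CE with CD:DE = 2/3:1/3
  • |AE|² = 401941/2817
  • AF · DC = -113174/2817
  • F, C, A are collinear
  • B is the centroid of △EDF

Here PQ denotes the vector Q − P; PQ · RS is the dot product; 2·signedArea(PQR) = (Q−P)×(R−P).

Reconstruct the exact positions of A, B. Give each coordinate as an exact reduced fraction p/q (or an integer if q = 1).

1. A_x = -1910/939  [F, C, A are collinear ∩ DA ⟂ FC]
2. A_y = -1310/313  [F, C, A are collinear ∩ DA ⟂ FC]
   → A = (-1910/939, -1310/313)
3. B_x = 58/9  [B is the centroid of △EDF]
4. B_y = -16/3  [B is the centroid of △EDF]
   → B = (58/9, -16/3)

A = (-1910/939, -1310/313)
B = (58/9, -16/3)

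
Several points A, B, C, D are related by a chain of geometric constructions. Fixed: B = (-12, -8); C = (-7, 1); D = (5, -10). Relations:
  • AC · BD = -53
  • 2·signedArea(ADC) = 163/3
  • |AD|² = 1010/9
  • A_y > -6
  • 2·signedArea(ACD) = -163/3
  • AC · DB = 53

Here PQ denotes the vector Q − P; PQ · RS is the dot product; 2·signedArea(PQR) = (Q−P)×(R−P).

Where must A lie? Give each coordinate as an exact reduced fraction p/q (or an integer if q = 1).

1. A_x = -14/3  [2·signedArea(ADC) = 163/3 ∩ AC · DB = 53]
2. A_y = -17/3  [2·signedArea(ADC) = 163/3 ∩ AC · DB = 53]
   → A = (-14/3, -17/3)

A = (-14/3, -17/3)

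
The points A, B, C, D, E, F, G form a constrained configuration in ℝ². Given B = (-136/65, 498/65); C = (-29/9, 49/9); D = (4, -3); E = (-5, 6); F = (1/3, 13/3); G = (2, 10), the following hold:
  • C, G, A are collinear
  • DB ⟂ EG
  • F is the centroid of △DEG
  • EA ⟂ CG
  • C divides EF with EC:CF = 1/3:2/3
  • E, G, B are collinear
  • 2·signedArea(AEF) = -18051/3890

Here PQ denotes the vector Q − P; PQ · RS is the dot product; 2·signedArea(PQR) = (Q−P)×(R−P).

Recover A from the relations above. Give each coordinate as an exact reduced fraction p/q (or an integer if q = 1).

A = (-15391/3890, 18687/3890)

1. A_x = -15391/3890  [C, G, A are collinear ∩ EA ⟂ CG]
2. A_y = 18687/3890  [C, G, A are collinear ∩ EA ⟂ CG]
   → A = (-15391/3890, 18687/3890)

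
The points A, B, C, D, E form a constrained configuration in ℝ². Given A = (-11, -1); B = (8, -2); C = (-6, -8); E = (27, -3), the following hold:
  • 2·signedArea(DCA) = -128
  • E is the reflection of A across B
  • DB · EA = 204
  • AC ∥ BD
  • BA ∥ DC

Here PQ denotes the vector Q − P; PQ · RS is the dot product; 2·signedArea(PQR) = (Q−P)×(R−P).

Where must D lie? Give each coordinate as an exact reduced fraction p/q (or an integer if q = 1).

1. D_x = 13  [BA ∥ DC ∩ AC ∥ BD]
2. D_y = -9  [BA ∥ DC ∩ AC ∥ BD]
   → D = (13, -9)

D = (13, -9)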